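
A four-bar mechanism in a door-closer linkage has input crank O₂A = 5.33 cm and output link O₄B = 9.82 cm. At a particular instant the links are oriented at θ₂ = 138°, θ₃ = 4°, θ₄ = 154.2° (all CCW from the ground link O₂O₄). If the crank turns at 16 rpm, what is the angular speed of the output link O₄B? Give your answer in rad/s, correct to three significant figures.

ω₂ = 1.676 rad/s (from 16 rpm).
Differentiating the loop-closure r₂e^{iθ₂}+r₃e^{iθ₃}=r₁+r₄e^{iθ₄} gives r₂ω₂e^{iθ₂}+r₃ω₃e^{iθ₃}=r₄ω₄e^{iθ₄}.
Eliminating the other unknown: ω₄ = r₂ω₂ sin(θ₂−θ₃) / [r₄ sin(θ₄−θ₃)].
Numerator sine = +0.71934; denominator sine = +0.49697.
Result = 0.0533·1.676·(+0.71934) / (0.0982·(+0.49697)) = +1.3163 rad/s; magnitude 1.3163 rad/s.

1.32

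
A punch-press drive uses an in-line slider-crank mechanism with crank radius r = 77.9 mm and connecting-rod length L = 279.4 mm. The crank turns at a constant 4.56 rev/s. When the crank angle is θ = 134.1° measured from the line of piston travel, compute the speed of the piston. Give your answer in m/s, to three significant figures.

ω = 2π·4.56 = 28.65 rad/s
For an in-line slider-crank, x = r cosθ + √(L² − r² sin²θ), so v = −rω sinθ·[1 + r cosθ/√(L² − r² sin²θ)].
With r = 0.0779 m, L = 0.2794 m, θ = 134.1°: √(L² − r² sin²θ) = 0.27374 m.
v = −0.0779·28.65·0.71813·[1 + 0.0779·-0.69591/0.27374] = -1.2854 m/s.
|v| = 1.2854 m/s.

1.29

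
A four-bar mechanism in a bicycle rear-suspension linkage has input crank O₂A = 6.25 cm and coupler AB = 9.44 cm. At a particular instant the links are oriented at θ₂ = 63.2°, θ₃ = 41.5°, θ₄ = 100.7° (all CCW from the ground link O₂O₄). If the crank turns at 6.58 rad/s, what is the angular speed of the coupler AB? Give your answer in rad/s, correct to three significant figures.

ω₂ = 6.58 rad/s
Differentiating the loop-closure r₂e^{iθ₂}+r₃e^{iθ₃}=r₁+r₄e^{iθ₄} gives r₂ω₂e^{iθ₂}+r₃ω₃e^{iθ₃}=r₄ω₄e^{iθ₄}.
Eliminating the other unknown: ω₃ = r₂ω₂ sin(θ₄−θ₂) / [r₃ sin(θ₃−θ₄)].
Numerator sine = +0.60876; denominator sine = -0.85896.
Result = 0.0625·6.58·(+0.60876) / (0.0944·(-0.85896)) = -3.0875 rad/s; magnitude 3.0875 rad/s.

3.09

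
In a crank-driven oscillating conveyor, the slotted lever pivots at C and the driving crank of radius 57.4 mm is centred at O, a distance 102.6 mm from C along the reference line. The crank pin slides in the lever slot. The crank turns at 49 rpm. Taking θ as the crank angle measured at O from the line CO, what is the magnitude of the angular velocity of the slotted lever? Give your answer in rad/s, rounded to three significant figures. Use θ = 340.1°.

1.82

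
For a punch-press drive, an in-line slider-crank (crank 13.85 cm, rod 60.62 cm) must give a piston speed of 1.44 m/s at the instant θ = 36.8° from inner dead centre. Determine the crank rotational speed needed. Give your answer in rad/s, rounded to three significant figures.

For an in-line slider-crank, |v_piston| = rω|sinθ|·[1 + r cosθ/√(L² − r² sin²θ)].
With r = 0.1385 m, L = 0.6062 m, θ = 36.8°: the bracketed kinematic factor |dx/dθ| = 0.098287 m.
ω = v/|dx/dθ| = 1.44/0.098287 = 14.651 rad/s.

14.7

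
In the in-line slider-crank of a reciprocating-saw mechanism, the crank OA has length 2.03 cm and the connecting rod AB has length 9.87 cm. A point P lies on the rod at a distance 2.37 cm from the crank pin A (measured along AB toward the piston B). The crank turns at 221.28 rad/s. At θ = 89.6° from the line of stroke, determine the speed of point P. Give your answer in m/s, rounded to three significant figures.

ω = 221.3 rad/s.  Crank-pin speed |V_A| = rω = 4.492 m/s, perpendicular to OA.
Rod angle: sinφ = −(r/L) sinθ ⇒ φ = -11.869°; ω_rod = −rω cosθ/√(L²−r²sin²θ) = -0.32467 rad/s.
V_P = V_A + ω_rod × AP, with AP = 0.0237 m along the rod.
Components: V_Px = −rω sinθ − a·ω_rod·sinφ = -4.4935 m/s;  V_Py = rω cosθ + a·ω_rod·cosφ = +0.02383 m/s.
|V_P| = √(V_Px² + V_Py²) = 4.4935 m/s.

4.49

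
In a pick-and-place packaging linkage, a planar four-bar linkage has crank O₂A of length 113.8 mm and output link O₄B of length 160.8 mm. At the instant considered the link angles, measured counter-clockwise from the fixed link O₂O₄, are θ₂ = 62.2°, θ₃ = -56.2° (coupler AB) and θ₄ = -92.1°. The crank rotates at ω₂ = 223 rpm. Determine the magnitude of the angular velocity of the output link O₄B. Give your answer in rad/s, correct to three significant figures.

24.8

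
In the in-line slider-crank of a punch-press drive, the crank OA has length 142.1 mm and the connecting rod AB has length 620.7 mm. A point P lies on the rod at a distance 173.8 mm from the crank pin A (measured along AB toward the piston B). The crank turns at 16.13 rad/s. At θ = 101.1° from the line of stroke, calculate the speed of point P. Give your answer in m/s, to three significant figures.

2.24

ω = 16.13 rad/s.  Crank-pin speed |V_A| = rω = 2.2921 m/s, perpendicular to OA.
Rod angle: sinφ = −(r/L) sinθ ⇒ φ = -12.982°; ω_rod = −rω cosθ/√(L²−r²sin²θ) = +0.72958 rad/s.
V_P = V_A + ω_rod × AP, with AP = 0.1738 m along the rod.
Components: V_Px = −rω sinθ − a·ω_rod·sinφ = -2.2207 m/s;  V_Py = rω cosθ + a·ω_rod·cosφ = -0.31771 m/s.
|V_P| = √(V_Px² + V_Py²) = 2.2433 m/s.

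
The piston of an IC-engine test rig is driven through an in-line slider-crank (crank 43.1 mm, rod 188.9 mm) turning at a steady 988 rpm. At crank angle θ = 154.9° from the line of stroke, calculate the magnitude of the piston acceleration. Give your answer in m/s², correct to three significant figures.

349

ω = 2π·988/60 = 103.5 rad/s
x(θ) = r cosθ + √(L² − r² sin²θ); with ω constant, a = ω²·d²x/dθ².
d²x/dθ² = −r cosθ − r²(cos2θ)/√u − r⁴ sin²2θ/(4u^{3/2}),  u = L² − r² sin²θ = 0.0353489 m².
Substituting r = 0.0431 m, L = 0.1889 m, θ = 154.9°: d²x/dθ² = +0.032629 m.
a = ω²·d²x/dθ² = (103.5)²·(+0.032629) = +349.28 m/s²;  |a| = 349.28 m/s².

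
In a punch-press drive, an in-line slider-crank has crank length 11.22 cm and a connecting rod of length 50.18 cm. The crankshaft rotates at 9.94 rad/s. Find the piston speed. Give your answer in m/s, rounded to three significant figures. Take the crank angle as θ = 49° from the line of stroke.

0.967

ω = 9.94 rad/s
For an in-line slider-crank, x = r cosθ + √(L² − r² sin²θ), so v = −rω sinθ·[1 + r cosθ/√(L² − r² sin²θ)].
With r = 0.1122 m, L = 0.5018 m, θ = 49°: √(L² − r² sin²θ) = 0.4946 m.
v = −0.1122·9.94·0.75471·[1 + 0.1122·0.65606/0.4946] = -0.96697 m/s.
|v| = 0.96697 m/s.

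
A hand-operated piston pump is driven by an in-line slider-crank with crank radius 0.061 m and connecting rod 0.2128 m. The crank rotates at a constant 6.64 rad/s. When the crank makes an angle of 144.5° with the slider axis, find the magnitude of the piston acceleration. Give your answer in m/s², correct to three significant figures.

1.92

ω = 6.64 rad/s
x(θ) = r cosθ + √(L² − r² sin²θ); with ω constant, a = ω²·d²x/dθ².
d²x/dθ² = −r cosθ − r²(cos2θ)/√u − r⁴ sin²2θ/(4u^{3/2}),  u = L² − r² sin²θ = 0.0440291 m².
Substituting r = 0.061 m, L = 0.2128 m, θ = 144.5°: d²x/dθ² = +0.043553 m.
a = ω²·d²x/dθ² = (6.64)²·(+0.043553) = +1.9202 m/s²;  |a| = 1.9202 m/s².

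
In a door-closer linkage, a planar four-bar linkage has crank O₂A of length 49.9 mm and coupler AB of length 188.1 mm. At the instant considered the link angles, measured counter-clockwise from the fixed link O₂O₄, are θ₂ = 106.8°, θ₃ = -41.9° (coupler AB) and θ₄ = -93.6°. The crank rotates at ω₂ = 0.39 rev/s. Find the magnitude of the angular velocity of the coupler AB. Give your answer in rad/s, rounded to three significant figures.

ω₂ = 2.45 rad/s (from 0.39 rev/s).
Differentiating the loop-closure r₂e^{iθ₂}+r₃e^{iθ₃}=r₁+r₄e^{iθ₄} gives r₂ω₂e^{iθ₂}+r₃ω₃e^{iθ₃}=r₄ω₄e^{iθ₄}.
Eliminating the other unknown: ω₃ = r₂ω₂ sin(θ₄−θ₂) / [r₃ sin(θ₃−θ₄)].
Numerator sine = +0.34857; denominator sine = +0.78478.
Result = 0.0499·2.45·(+0.34857) / (0.1881·(+0.78478)) = +0.28874 rad/s; magnitude 0.28874 rad/s.

0.289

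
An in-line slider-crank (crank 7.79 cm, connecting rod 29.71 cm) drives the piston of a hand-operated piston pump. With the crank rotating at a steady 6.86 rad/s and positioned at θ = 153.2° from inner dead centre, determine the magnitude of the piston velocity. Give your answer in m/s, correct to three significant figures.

0.184

ω = 6.86 rad/s
For an in-line slider-crank, x = r cosθ + √(L² − r² sin²θ), so v = −rω sinθ·[1 + r cosθ/√(L² − r² sin²θ)].
With r = 0.0779 m, L = 0.2971 m, θ = 153.2°: √(L² − r² sin²θ) = 0.29502 m.
v = −0.0779·6.86·0.45088·[1 + 0.0779·-0.89259/0.29502] = -0.18416 m/s.
|v| = 0.18416 m/s.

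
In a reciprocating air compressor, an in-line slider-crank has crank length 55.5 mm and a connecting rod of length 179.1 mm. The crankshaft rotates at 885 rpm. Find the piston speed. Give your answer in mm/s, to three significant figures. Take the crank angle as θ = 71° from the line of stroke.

5380

ω = 2π·885/60 = 92.68 rad/s
For an in-line slider-crank, x = r cosθ + √(L² − r² sin²θ), so v = −rω sinθ·[1 + r cosθ/√(L² − r² sin²θ)].
With r = 0.0555 m, L = 0.1791 m, θ = 71°: √(L² − r² sin²θ) = 0.17124 m.
v = −0.0555·92.68·0.94552·[1 + 0.0555·0.32557/0.17124] = -5.3765 m/s.
|v| = 5.3765 m/s = 5376.5 mm/s.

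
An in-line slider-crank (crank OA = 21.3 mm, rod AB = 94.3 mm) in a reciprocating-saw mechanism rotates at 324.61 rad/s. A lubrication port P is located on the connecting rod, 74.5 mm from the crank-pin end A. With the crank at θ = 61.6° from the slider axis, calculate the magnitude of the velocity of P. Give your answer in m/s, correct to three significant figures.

ω = 324.6 rad/s.  Crank-pin speed |V_A| = rω = 6.9142 m/s, perpendicular to OA.
Rod angle: sinφ = −(r/L) sinθ ⇒ φ = -11.460°; ω_rod = −rω cosθ/√(L²−r²sin²θ) = -35.583 rad/s.
V_P = V_A + ω_rod × AP, with AP = 0.0745 m along the rod.
Components: V_Px = −rω sinθ − a·ω_rod·sinφ = -6.6088 m/s;  V_Py = rω cosθ + a·ω_rod·cosφ = +0.69049 m/s.
|V_P| = √(V_Px² + V_Py²) = 6.6447 m/s.

6.64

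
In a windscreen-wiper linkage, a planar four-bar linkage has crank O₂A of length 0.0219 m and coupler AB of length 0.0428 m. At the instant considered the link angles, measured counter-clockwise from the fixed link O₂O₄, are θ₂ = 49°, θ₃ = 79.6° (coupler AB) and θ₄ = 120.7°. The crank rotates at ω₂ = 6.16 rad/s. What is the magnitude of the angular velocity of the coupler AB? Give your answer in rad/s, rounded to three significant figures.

4.55

ω₂ = 6.16 rad/s
Differentiating the loop-closure r₂e^{iθ₂}+r₃e^{iθ₃}=r₁+r₄e^{iθ₄} gives r₂ω₂e^{iθ₂}+r₃ω₃e^{iθ₃}=r₄ω₄e^{iθ₄}.
Eliminating the other unknown: ω₃ = r₂ω₂ sin(θ₄−θ₂) / [r₃ sin(θ₃−θ₄)].
Numerator sine = +0.94943; denominator sine = -0.65738.
Result = 0.0219·6.16·(+0.94943) / (0.0428·(-0.65738)) = -4.5523 rad/s; magnitude 4.5523 rad/s.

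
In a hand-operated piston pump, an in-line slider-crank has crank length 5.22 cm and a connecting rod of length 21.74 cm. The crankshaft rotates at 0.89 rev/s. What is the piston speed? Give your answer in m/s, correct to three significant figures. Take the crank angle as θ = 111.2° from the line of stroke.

ω = 2π·0.89 = 5.592 rad/s
For an in-line slider-crank, x = r cosθ + √(L² − r² sin²θ), so v = −rω sinθ·[1 + r cosθ/√(L² − r² sin²θ)].
With r = 0.0522 m, L = 0.2174 m, θ = 111.2°: √(L² − r² sin²θ) = 0.21188 m.
v = −0.0522·5.592·0.93232·[1 + 0.0522·-0.36162/0.21188] = -0.2479 m/s.
|v| = 0.2479 m/s.

0.248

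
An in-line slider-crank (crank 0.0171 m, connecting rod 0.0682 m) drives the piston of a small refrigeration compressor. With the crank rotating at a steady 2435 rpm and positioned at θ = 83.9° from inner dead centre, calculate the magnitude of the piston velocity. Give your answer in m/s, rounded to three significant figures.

ω = 2π·2435/60 = 255 rad/s
For an in-line slider-crank, x = r cosθ + √(L² − r² sin²θ), so v = −rω sinθ·[1 + r cosθ/√(L² − r² sin²θ)].
With r = 0.0171 m, L = 0.0682 m, θ = 83.9°: √(L² − r² sin²θ) = 0.066046 m.
v = −0.0171·255·0.99434·[1 + 0.0171·0.10626/0.066046] = -4.455 m/s.
|v| = 4.455 m/s.

4.45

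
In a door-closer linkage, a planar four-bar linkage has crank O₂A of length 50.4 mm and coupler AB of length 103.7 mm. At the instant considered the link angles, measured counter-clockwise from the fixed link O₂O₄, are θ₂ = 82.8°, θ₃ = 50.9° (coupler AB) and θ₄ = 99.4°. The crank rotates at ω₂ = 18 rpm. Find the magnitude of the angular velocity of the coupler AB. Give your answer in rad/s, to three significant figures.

0.349

ω₂ = 1.885 rad/s (from 18 rpm).
Differentiating the loop-closure r₂e^{iθ₂}+r₃e^{iθ₃}=r₁+r₄e^{iθ₄} gives r₂ω₂e^{iθ₂}+r₃ω₃e^{iθ₃}=r₄ω₄e^{iθ₄}.
Eliminating the other unknown: ω₃ = r₂ω₂ sin(θ₄−θ₂) / [r₃ sin(θ₃−θ₄)].
Numerator sine = +0.28569; denominator sine = -0.74896.
Result = 0.0504·1.885·(+0.28569) / (0.1037·(-0.74896)) = -0.34945 rad/s; magnitude 0.34945 rad/s.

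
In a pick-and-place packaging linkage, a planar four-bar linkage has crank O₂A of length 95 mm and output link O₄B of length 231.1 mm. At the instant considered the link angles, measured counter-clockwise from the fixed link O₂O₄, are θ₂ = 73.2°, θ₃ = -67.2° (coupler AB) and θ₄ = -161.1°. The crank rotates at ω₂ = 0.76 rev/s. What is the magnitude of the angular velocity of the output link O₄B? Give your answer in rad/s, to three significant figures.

ω₂ = 4.775 rad/s (from 0.76 rev/s).
Differentiating the loop-closure r₂e^{iθ₂}+r₃e^{iθ₃}=r₁+r₄e^{iθ₄} gives r₂ω₂e^{iθ₂}+r₃ω₃e^{iθ₃}=r₄ω₄e^{iθ₄}.
Eliminating the other unknown: ω₄ = r₂ω₂ sin(θ₂−θ₃) / [r₄ sin(θ₄−θ₃)].
Numerator sine = +0.63742; denominator sine = -0.99768.
Result = 0.095·4.775·(+0.63742) / (0.2311·(-0.99768)) = -1.2542 rad/s; magnitude 1.2542 rad/s.

1.25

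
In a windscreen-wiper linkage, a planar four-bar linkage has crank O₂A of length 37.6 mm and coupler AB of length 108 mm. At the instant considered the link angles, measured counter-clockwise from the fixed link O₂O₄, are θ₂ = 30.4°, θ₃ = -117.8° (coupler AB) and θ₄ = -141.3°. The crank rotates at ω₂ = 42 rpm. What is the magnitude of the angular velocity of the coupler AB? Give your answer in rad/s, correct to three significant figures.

ω₂ = 4.398 rad/s (from 42 rpm).
Differentiating the loop-closure r₂e^{iθ₂}+r₃e^{iθ₃}=r₁+r₄e^{iθ₄} gives r₂ω₂e^{iθ₂}+r₃ω₃e^{iθ₃}=r₄ω₄e^{iθ₄}.
Eliminating the other unknown: ω₃ = r₂ω₂ sin(θ₄−θ₂) / [r₃ sin(θ₃−θ₄)].
Numerator sine = -0.14436; denominator sine = +0.39875.
Result = 0.0376·4.398·(-0.14436) / (0.108·(+0.39875)) = -0.55434 rad/s; magnitude 0.55434 rad/s.

0.554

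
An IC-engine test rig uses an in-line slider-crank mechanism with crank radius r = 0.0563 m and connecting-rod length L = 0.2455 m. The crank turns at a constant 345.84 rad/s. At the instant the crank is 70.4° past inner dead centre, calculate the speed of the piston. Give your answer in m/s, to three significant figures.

19.8

ω = 345.8 rad/s
For an in-line slider-crank, x = r cosθ + √(L² − r² sin²θ), so v = −rω sinθ·[1 + r cosθ/√(L² − r² sin²θ)].
With r = 0.0563 m, L = 0.2455 m, θ = 70.4°: √(L² − r² sin²θ) = 0.2397 m.
v = −0.0563·345.8·0.94206·[1 + 0.0563·0.33545/0.2397] = -19.788 m/s.
|v| = 19.788 m/s.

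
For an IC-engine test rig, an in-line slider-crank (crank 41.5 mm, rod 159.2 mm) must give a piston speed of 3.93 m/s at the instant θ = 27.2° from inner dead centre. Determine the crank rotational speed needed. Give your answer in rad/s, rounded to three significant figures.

168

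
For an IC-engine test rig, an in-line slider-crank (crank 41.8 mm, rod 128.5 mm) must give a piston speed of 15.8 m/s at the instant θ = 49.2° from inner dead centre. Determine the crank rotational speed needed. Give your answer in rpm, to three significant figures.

3910

For an in-line slider-crank, |v_piston| = rω|sinθ|·[1 + r cosθ/√(L² − r² sin²θ)].
With r = 0.0418 m, L = 0.1285 m, θ = 49.2°: the bracketed kinematic factor |dx/dθ| = 0.038582 m.
ω = v/|dx/dθ| = 15.8/0.038582 = 409.52 rad/s.
N = 60ω/(2π) = 3910.6 rpm.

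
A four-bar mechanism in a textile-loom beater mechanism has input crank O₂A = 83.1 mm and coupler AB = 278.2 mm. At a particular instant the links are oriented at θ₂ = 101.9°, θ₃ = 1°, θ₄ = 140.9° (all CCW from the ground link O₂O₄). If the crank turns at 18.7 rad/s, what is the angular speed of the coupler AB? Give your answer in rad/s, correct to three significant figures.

5.46

ω₂ = 18.7 rad/s
Differentiating the loop-closure r₂e^{iθ₂}+r₃e^{iθ₃}=r₁+r₄e^{iθ₄} gives r₂ω₂e^{iθ₂}+r₃ω₃e^{iθ₃}=r₄ω₄e^{iθ₄}.
Eliminating the other unknown: ω₃ = r₂ω₂ sin(θ₄−θ₂) / [r₃ sin(θ₃−θ₄)].
Numerator sine = +0.62932; denominator sine = -0.64412.
Result = 0.0831·18.7·(+0.62932) / (0.2782·(-0.64412)) = -5.4574 rad/s; magnitude 5.4574 rad/s.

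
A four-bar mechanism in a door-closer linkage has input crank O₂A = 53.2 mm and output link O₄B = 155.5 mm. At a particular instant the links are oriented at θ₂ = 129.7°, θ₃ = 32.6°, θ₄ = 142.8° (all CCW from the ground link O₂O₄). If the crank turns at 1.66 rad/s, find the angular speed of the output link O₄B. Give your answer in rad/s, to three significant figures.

0.601

ω₂ = 1.66 rad/s
Differentiating the loop-closure r₂e^{iθ₂}+r₃e^{iθ₃}=r₁+r₄e^{iθ₄} gives r₂ω₂e^{iθ₂}+r₃ω₃e^{iθ₃}=r₄ω₄e^{iθ₄}.
Eliminating the other unknown: ω₄ = r₂ω₂ sin(θ₂−θ₃) / [r₄ sin(θ₄−θ₃)].
Numerator sine = +0.99233; denominator sine = +0.93849.
Result = 0.0532·1.66·(+0.99233) / (0.1555·(+0.93849)) = +0.6005 rad/s; magnitude 0.6005 rad/s.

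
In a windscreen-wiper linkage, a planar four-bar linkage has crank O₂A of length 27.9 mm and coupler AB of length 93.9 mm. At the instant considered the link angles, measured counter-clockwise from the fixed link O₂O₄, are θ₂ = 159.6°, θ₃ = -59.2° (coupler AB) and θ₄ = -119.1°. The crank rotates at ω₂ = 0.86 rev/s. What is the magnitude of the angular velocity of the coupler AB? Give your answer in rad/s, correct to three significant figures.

1.83

ω₂ = 5.404 rad/s (from 0.86 rev/s).
Differentiating the loop-closure r₂e^{iθ₂}+r₃e^{iθ₃}=r₁+r₄e^{iθ₄} gives r₂ω₂e^{iθ₂}+r₃ω₃e^{iθ₃}=r₄ω₄e^{iθ₄}.
Eliminating the other unknown: ω₃ = r₂ω₂ sin(θ₄−θ₂) / [r₃ sin(θ₃−θ₄)].
Numerator sine = +0.98849; denominator sine = +0.86515.
Result = 0.0279·5.404·(+0.98849) / (0.0939·(+0.86515)) = +1.8344 rad/s; magnitude 1.8344 rad/s.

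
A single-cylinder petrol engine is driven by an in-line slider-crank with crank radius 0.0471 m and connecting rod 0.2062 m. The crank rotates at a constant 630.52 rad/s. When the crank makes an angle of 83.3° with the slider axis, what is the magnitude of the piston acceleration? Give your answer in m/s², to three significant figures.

2080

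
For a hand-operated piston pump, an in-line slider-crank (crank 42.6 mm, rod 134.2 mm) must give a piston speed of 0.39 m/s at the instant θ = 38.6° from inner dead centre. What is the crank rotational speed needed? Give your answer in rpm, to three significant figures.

For an in-line slider-crank, |v_piston| = rω|sinθ|·[1 + r cosθ/√(L² − r² sin²θ)].
With r = 0.0426 m, L = 0.1342 m, θ = 38.6°: the bracketed kinematic factor |dx/dθ| = 0.033304 m.
ω = v/|dx/dθ| = 0.39/0.033304 = 11.71 rad/s.
N = 60ω/(2π) = 111.83 rpm.

112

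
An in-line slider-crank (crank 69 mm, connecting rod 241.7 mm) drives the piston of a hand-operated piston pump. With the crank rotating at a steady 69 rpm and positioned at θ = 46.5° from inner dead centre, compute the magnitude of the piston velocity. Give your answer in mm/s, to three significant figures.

434

ω = 2π·69/60 = 7.226 rad/s
For an in-line slider-crank, x = r cosθ + √(L² − r² sin²θ), so v = −rω sinθ·[1 + r cosθ/√(L² − r² sin²θ)].
With r = 0.069 m, L = 0.2417 m, θ = 46.5°: √(L² − r² sin²θ) = 0.23646 m.
v = −0.069·7.226·0.72537·[1 + 0.069·0.68835/0.23646] = -0.43429 m/s.
|v| = 0.43429 m/s = 434.29 mm/s.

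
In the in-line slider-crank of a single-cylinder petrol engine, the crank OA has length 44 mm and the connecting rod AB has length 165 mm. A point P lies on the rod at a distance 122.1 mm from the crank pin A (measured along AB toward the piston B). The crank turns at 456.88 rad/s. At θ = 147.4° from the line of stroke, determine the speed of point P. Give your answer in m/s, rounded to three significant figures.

10.0

ω = 456.9 rad/s.  Crank-pin speed |V_A| = rω = 20.103 m/s, perpendicular to OA.
Rod angle: sinφ = −(r/L) sinθ ⇒ φ = -8.260°; ω_rod = −rω cosθ/√(L²−r²sin²θ) = +103.72 rad/s.
V_P = V_A + ω_rod × AP, with AP = 0.1221 m along the rod.
Components: V_Px = −rω sinθ − a·ω_rod·sinφ = -9.0113 m/s;  V_Py = rω cosθ + a·ω_rod·cosφ = -4.4033 m/s.
|V_P| = √(V_Px² + V_Py²) = 10.03 m/s.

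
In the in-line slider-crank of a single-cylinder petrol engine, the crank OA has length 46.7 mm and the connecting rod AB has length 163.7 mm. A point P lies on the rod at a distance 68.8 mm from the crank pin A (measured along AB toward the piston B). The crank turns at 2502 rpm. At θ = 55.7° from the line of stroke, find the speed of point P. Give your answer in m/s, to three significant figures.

ω = 262 rad/s.  Crank-pin speed |V_A| = rω = 12.236 m/s, perpendicular to OA.
Rod angle: sinφ = −(r/L) sinθ ⇒ φ = -13.631°; ω_rod = −rω cosθ/√(L²−r²sin²θ) = -43.342 rad/s.
V_P = V_A + ω_rod × AP, with AP = 0.0688 m along the rod.
Components: V_Px = −rω sinθ − a·ω_rod·sinφ = -10.811 m/s;  V_Py = rω cosθ + a·ω_rod·cosφ = +3.9973 m/s.
|V_P| = √(V_Px² + V_Py²) = 11.526 m/s.

11.5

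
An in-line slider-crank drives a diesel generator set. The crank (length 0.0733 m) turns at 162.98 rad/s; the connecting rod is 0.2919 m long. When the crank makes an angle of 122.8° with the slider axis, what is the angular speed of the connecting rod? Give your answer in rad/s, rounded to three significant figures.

ω = 163 rad/s
The rod makes angle φ with the slider axis where L sinφ = r sinθ; differentiating, L cosφ·φ̇ = r ω cosθ.
L cosφ = √(L² − r² sin²θ) = 0.28532 m.
|ω_rod| = r ω |cosθ| / √(L² − r² sin²θ) = 0.0733·163·0.54171/0.28532 = 22.681 rad/s.

22.7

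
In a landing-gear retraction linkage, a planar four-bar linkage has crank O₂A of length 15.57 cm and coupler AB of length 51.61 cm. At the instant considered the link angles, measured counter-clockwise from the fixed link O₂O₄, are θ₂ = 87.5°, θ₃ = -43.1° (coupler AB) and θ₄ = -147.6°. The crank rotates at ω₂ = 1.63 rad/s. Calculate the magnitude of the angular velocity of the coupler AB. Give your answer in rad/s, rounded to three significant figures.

0.417

ω₂ = 1.63 rad/s
Differentiating the loop-closure r₂e^{iθ₂}+r₃e^{iθ₃}=r₁+r₄e^{iθ₄} gives r₂ω₂e^{iθ₂}+r₃ω₃e^{iθ₃}=r₄ω₄e^{iθ₄}.
Eliminating the other unknown: ω₃ = r₂ω₂ sin(θ₄−θ₂) / [r₃ sin(θ₃−θ₄)].
Numerator sine = +0.82015; denominator sine = +0.96815.
Result = 0.1557·1.63·(+0.82015) / (0.5161·(+0.96815)) = +0.41658 rad/s; magnitude 0.41658 rad/s.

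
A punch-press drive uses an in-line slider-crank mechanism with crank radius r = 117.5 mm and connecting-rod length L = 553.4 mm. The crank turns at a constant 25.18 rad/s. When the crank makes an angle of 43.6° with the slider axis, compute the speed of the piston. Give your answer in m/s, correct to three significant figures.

ω = 25.18 rad/s
For an in-line slider-crank, x = r cosθ + √(L² − r² sin²θ), so v = −rω sinθ·[1 + r cosθ/√(L² − r² sin²θ)].
With r = 0.1175 m, L = 0.5534 m, θ = 43.6°: √(L² − r² sin²θ) = 0.54744 m.
v = −0.1175·25.18·0.68962·[1 + 0.1175·0.72417/0.54744] = -2.3575 m/s.
|v| = 2.3575 m/s.

2.36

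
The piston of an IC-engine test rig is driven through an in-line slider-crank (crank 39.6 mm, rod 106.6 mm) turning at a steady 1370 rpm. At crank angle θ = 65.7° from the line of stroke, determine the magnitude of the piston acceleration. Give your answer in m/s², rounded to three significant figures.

ω = 2π·1370/60 = 143.5 rad/s
x(θ) = r cosθ + √(L² − r² sin²θ); with ω constant, a = ω²·d²x/dθ².
d²x/dθ² = −r cosθ − r²(cos2θ)/√u − r⁴ sin²2θ/(4u^{3/2}),  u = L² − r² sin²θ = 0.010061 m².
Substituting r = 0.0396 m, L = 0.1066 m, θ = 65.7°: d²x/dθ² = -0.0062998 m.
a = ω²·d²x/dθ² = (143.5)²·(-0.0062998) = -129.67 m/s²;  |a| = 129.67 m/s².

130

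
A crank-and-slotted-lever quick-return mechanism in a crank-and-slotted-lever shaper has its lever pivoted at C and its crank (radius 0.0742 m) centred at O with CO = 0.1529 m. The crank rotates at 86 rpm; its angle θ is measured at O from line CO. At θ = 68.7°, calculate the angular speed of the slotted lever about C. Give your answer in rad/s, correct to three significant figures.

2.34

ω = 9.006 rad/s (from 86 rpm).
Crank pin A relative to C: A = (d + r cosθ, r sinθ); lever angle φ = atan2(r sinθ, d + r cosθ).
Differentiating tanφ: φ̇ = rω(d cosθ + r)/(d² + r² + 2dr cosθ).
d² + r² + 2dr cosθ = |CA|² = 0.0371264 m²;  d cosθ + r = +0.12974 m.
|ω_lever| = |0.0742·9.006·+0.12974| / 0.0371264 = 2.3352 rad/s.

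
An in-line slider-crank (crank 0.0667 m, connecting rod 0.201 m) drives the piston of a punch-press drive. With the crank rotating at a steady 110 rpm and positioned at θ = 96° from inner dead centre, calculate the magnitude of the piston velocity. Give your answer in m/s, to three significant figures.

0.736

ω = 2π·110/60 = 11.52 rad/s
For an in-line slider-crank, x = r cosθ + √(L² − r² sin²θ), so v = −rω sinθ·[1 + r cosθ/√(L² − r² sin²θ)].
With r = 0.0667 m, L = 0.201 m, θ = 96°: √(L² − r² sin²θ) = 0.18974 m.
v = −0.0667·11.52·0.99452·[1 + 0.0667·-0.10453/0.18974] = -0.73604 m/s.
|v| = 0.73604 m/s.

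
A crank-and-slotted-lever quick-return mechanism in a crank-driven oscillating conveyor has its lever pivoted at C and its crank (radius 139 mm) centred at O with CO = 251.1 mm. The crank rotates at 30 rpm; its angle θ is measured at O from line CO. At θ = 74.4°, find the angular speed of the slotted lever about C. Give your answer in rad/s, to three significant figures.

ω = 3.142 rad/s (from 30 rpm).
Crank pin A relative to C: A = (d + r cosθ, r sinθ); lever angle φ = atan2(r sinθ, d + r cosθ).
Differentiating tanφ: φ̇ = rω(d cosθ + r)/(d² + r² + 2dr cosθ).
d² + r² + 2dr cosθ = |CA|² = 0.101144 m²;  d cosθ + r = +0.20653 m.
|ω_lever| = |0.139·3.142·+0.20653| / 0.101144 = 0.89166 rad/s.

0.892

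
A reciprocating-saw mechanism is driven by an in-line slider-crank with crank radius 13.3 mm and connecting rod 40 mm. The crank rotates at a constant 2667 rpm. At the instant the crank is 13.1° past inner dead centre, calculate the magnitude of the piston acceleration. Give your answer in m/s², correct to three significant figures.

ω = 2π·2667/60 = 279.3 rad/s
x(θ) = r cosθ + √(L² − r² sin²θ); with ω constant, a = ω²·d²x/dθ².
d²x/dθ² = −r cosθ − r²(cos2θ)/√u − r⁴ sin²2θ/(4u^{3/2}),  u = L² − r² sin²θ = 0.00159091 m².
Substituting r = 0.0133 m, L = 0.04 m, θ = 13.1°: d²x/dθ² = -0.016957 m.
a = ω²·d²x/dθ² = (279.3)²·(-0.016957) = -1322.7 m/s²;  |a| = 1322.7 m/s².

1320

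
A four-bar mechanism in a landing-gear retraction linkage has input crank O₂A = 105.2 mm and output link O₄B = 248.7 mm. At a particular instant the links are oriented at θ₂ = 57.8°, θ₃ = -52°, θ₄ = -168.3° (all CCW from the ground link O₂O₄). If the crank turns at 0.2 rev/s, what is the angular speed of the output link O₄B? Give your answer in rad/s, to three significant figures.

ω₂ = 1.257 rad/s (from 0.2 rev/s).
Differentiating the loop-closure r₂e^{iθ₂}+r₃e^{iθ₃}=r₁+r₄e^{iθ₄} gives r₂ω₂e^{iθ₂}+r₃ω₃e^{iθ₃}=r₄ω₄e^{iθ₄}.
Eliminating the other unknown: ω₄ = r₂ω₂ sin(θ₂−θ₃) / [r₄ sin(θ₄−θ₃)].
Numerator sine = +0.94088; denominator sine = -0.89649.
Result = 0.1052·1.257·(+0.94088) / (0.2487·(-0.89649)) = -0.55788 rad/s; magnitude 0.55788 rad/s.

0.558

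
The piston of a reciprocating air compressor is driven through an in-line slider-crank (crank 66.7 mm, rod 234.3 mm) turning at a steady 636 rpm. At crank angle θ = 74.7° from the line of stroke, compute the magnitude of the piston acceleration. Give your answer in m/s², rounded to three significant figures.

3.17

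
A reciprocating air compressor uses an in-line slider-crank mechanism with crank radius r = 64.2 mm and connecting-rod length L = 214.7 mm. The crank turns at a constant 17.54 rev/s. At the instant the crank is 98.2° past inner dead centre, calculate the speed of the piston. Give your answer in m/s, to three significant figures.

ω = 2π·17.5 = 110.2 rad/s
For an in-line slider-crank, x = r cosθ + √(L² − r² sin²θ), so v = −rω sinθ·[1 + r cosθ/√(L² − r² sin²θ)].
With r = 0.0642 m, L = 0.2147 m, θ = 98.2°: √(L² − r² sin²θ) = 0.20508 m.
v = −0.0642·110.2·0.98978·[1 + 0.0642·-0.14263/0.20508] = -6.6903 m/s.
|v| = 6.6903 m/s.

6.69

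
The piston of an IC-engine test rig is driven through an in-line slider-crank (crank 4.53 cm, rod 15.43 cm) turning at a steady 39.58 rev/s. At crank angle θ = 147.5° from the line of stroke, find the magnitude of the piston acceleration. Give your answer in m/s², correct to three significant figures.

ω = 2π·39.6 = 248.7 rad/s
x(θ) = r cosθ + √(L² − r² sin²θ); with ω constant, a = ω²·d²x/dθ².
d²x/dθ² = −r cosθ − r²(cos2θ)/√u − r⁴ sin²2θ/(4u^{3/2}),  u = L² − r² sin²θ = 0.0232161 m².
Substituting r = 0.0453 m, L = 0.1543 m, θ = 147.5°: d²x/dθ² = +0.032269 m.
a = ω²·d²x/dθ² = (248.7)²·(+0.032269) = +1995.7 m/s²;  |a| = 1995.7 m/s².

2000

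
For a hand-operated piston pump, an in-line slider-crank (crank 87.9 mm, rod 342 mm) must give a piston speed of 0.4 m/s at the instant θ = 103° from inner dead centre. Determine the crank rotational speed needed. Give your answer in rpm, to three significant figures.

47.4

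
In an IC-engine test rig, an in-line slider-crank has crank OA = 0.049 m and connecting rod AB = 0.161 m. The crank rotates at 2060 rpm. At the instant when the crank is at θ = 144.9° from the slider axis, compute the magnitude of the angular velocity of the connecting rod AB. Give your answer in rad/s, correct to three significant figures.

54.6

ω = 215.7 rad/s (converted from 2060 rpm).
The rod makes angle φ with the slider axis where L sinφ = r sinθ; differentiating, L cosφ·φ̇ = r ω cosθ.
L cosφ = √(L² − r² sin²θ) = 0.15852 m.
|ω_rod| = r ω |cosθ| / √(L² − r² sin²θ) = 0.049·215.7·0.81815/0.15852 = 54.557 rad/s.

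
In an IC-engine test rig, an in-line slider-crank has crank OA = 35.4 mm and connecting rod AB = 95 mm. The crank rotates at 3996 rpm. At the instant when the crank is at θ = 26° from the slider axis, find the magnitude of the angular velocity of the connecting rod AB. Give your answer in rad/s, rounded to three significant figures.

ω = 418.5 rad/s (converted from 3996 rpm).
The rod makes angle φ with the slider axis where L sinφ = r sinθ; differentiating, L cosφ·φ̇ = r ω cosθ.
L cosφ = √(L² − r² sin²θ) = 0.093724 m.
|ω_rod| = r ω |cosθ| / √(L² − r² sin²θ) = 0.0354·418.5·0.89879/0.093724 = 142.06 rad/s.

142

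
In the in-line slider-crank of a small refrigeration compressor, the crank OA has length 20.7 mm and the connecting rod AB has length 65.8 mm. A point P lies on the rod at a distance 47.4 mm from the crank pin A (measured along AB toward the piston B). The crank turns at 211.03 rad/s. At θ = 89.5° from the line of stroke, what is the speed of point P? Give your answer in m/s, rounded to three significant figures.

ω = 211 rad/s.  Crank-pin speed |V_A| = rω = 4.3683 m/s, perpendicular to OA.
Rod angle: sinφ = −(r/L) sinθ ⇒ φ = -18.335°; ω_rod = −rω cosθ/√(L²−r²sin²θ) = -0.61032 rad/s.
V_P = V_A + ω_rod × AP, with AP = 0.0474 m along the rod.
Components: V_Px = −rω sinθ − a·ω_rod·sinφ = -4.3773 m/s;  V_Py = rω cosθ + a·ω_rod·cosφ = +0.01066 m/s.
|V_P| = √(V_Px² + V_Py²) = 4.3773 m/s.

4.38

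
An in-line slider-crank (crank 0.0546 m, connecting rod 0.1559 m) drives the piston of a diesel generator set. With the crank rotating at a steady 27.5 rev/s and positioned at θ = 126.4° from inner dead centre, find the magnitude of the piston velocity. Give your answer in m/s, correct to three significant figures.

ω = 2π·27.5 = 172.8 rad/s
For an in-line slider-crank, x = r cosθ + √(L² − r² sin²θ), so v = −rω sinθ·[1 + r cosθ/√(L² − r² sin²θ)].
With r = 0.0546 m, L = 0.1559 m, θ = 126.4°: √(L² − r² sin²θ) = 0.14958 m.
v = −0.0546·172.8·0.80489·[1 + 0.0546·-0.59342/0.14958] = -5.9487 m/s.
|v| = 5.9487 m/s.

5.95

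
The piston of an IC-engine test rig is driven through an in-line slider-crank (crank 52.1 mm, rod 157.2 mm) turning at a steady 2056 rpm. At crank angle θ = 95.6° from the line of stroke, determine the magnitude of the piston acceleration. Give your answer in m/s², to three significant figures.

ω = 2π·2056/60 = 215.3 rad/s
x(θ) = r cosθ + √(L² − r² sin²θ); with ω constant, a = ω²·d²x/dθ².
d²x/dθ² = −r cosθ − r²(cos2θ)/√u − r⁴ sin²2θ/(4u^{3/2}),  u = L² − r² sin²θ = 0.0220233 m².
Substituting r = 0.0521 m, L = 0.1572 m, θ = 95.6°: d²x/dθ² = +0.023005 m.
a = ω²·d²x/dθ² = (215.3)²·(+0.023005) = +1066.4 m/s²;  |a| = 1066.4 m/s².

1070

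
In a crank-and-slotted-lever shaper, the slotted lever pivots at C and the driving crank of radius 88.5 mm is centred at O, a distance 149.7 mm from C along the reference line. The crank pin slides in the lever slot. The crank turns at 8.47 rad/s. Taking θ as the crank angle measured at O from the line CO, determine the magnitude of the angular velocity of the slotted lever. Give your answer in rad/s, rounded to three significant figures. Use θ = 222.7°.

ω = 8.47 rad/s
Crank pin A relative to C: A = (d + r cosθ, r sinθ); lever angle φ = atan2(r sinθ, d + r cosθ).
Differentiating tanφ: φ̇ = rω(d cosθ + r)/(d² + r² + 2dr cosθ).
d² + r² + 2dr cosθ = |CA|² = 0.0107694 m²;  d cosθ + r = -0.021517 m.
|ω_lever| = |0.0885·8.47·-0.021517| / 0.0107694 = 1.4977 rad/s.

1.50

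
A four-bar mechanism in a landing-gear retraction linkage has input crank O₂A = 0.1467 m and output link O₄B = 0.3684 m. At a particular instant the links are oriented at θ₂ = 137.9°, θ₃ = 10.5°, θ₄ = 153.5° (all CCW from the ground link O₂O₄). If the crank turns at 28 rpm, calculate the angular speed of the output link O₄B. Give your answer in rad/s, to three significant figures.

1.54

ω₂ = 2.932 rad/s (from 28 rpm).
Differentiating the loop-closure r₂e^{iθ₂}+r₃e^{iθ₃}=r₁+r₄e^{iθ₄} gives r₂ω₂e^{iθ₂}+r₃ω₃e^{iθ₃}=r₄ω₄e^{iθ₄}.
Eliminating the other unknown: ω₄ = r₂ω₂ sin(θ₂−θ₃) / [r₄ sin(θ₄−θ₃)].
Numerator sine = +0.79441; denominator sine = +0.60182.
Result = 0.1467·2.932·(+0.79441) / (0.3684·(+0.60182)) = +1.5413 rad/s; magnitude 1.5413 rad/s.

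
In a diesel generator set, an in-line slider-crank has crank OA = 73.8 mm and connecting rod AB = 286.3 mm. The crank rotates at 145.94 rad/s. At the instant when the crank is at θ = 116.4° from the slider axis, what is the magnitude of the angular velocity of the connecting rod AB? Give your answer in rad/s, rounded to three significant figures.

ω = 145.9 rad/s
The rod makes angle φ with the slider axis where L sinφ = r sinθ; differentiating, L cosφ·φ̇ = r ω cosθ.
L cosφ = √(L² − r² sin²θ) = 0.27856 m.
|ω_rod| = r ω |cosθ| / √(L² − r² sin²θ) = 0.0738·145.9·0.44464/0.27856 = 17.191 rad/s.

17.2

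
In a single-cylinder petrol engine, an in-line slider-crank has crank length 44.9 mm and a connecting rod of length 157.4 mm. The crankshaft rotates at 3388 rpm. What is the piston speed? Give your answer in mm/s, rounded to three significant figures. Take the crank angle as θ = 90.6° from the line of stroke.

15900

ω = 2π·3388/60 = 354.8 rad/s
For an in-line slider-crank, x = r cosθ + √(L² − r² sin²θ), so v = −rω sinθ·[1 + r cosθ/√(L² − r² sin²θ)].
With r = 0.0449 m, L = 0.1574 m, θ = 90.6°: √(L² − r² sin²θ) = 0.15086 m.
v = −0.0449·354.8·0.99995·[1 + 0.0449·-0.01047/0.15086] = -15.88 m/s.
|v| = 15.88 m/s = 15880 mm/s.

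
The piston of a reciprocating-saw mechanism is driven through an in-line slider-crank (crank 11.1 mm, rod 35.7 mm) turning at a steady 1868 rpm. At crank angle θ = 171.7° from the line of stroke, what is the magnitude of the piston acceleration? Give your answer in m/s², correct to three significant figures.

293

ω = 2π·1868/60 = 195.6 rad/s
x(θ) = r cosθ + √(L² − r² sin²θ); with ω constant, a = ω²·d²x/dθ².
d²x/dθ² = −r cosθ − r²(cos2θ)/√u − r⁴ sin²2θ/(4u^{3/2}),  u = L² − r² sin²θ = 0.00127192 m².
Substituting r = 0.0111 m, L = 0.0357 m, θ = 171.7°: d²x/dθ² = +0.0076662 m.
a = ω²·d²x/dθ² = (195.6)²·(+0.0076662) = +293.35 m/s²;  |a| = 293.35 m/s².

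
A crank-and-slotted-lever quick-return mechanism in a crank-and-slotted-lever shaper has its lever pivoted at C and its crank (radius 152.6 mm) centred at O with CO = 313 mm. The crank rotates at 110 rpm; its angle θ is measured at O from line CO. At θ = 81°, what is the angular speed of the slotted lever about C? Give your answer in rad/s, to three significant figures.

2.60

ω = 11.52 rad/s (from 110 rpm).
Crank pin A relative to C: A = (d + r cosθ, r sinθ); lever angle φ = atan2(r sinθ, d + r cosθ).
Differentiating tanφ: φ̇ = rω(d cosθ + r)/(d² + r² + 2dr cosθ).
d² + r² + 2dr cosθ = |CA|² = 0.1362 m²;  d cosθ + r = +0.20156 m.
|ω_lever| = |0.1526·11.52·+0.20156| / 0.1362 = 2.6014 rad/s.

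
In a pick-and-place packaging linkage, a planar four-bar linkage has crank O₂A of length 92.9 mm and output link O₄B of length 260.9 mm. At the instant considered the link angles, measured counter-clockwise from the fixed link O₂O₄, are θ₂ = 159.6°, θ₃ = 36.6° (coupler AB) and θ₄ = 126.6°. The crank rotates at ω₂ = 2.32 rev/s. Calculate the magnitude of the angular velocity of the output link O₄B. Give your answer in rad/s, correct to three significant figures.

4.35

ω₂ = 14.58 rad/s (from 2.32 rev/s).
Differentiating the loop-closure r₂e^{iθ₂}+r₃e^{iθ₃}=r₁+r₄e^{iθ₄} gives r₂ω₂e^{iθ₂}+r₃ω₃e^{iθ₃}=r₄ω₄e^{iθ₄}.
Eliminating the other unknown: ω₄ = r₂ω₂ sin(θ₂−θ₃) / [r₄ sin(θ₄−θ₃)].
Numerator sine = +0.83867; denominator sine = +1.00000.
Result = 0.0929·14.58·(+0.83867) / (0.2609·(+1.00000)) = +4.3531 rad/s; magnitude 4.3531 rad/s.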